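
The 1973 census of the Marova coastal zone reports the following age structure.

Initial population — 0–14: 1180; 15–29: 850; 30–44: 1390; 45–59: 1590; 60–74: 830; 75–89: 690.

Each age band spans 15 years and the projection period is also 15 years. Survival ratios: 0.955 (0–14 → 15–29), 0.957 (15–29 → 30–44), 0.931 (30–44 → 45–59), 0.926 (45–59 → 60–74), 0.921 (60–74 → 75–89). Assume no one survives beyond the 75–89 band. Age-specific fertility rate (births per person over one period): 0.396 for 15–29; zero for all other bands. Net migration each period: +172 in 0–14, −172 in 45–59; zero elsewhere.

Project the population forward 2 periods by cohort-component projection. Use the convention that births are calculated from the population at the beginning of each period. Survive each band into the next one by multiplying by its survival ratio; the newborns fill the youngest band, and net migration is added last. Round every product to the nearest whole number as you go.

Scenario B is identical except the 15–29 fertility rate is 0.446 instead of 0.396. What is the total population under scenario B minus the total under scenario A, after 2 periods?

Call the groups 1 to 6, youngest first.
[period 1]
Births: 850 × 0.396 = 337
Group 2: 1180 × 0.955 = 1127
Group 3: 850 × 0.957 = 813
Group 4: 1390 × 0.931 = 1294
Group 5: 1590 × 0.926 = 1472
Group 6: 830 × 0.921 = 764
Net migration: Group 1 + 172 → 509; Group 4 − 172 → 1122
End of period: [509, 1127, 813, 1122, 1472, 764]
[period 2]
Births: 1127 × 0.396 = 446
Group 2: 509 × 0.955 = 486
Group 3: 1127 × 0.957 = 1079
Group 4: 813 × 0.931 = 757
Group 5: 1122 × 0.926 = 1039
Group 6: 1472 × 0.921 = 1356
Net migration: Group 1 + 172 → 618; Group 4 − 172 → 585
End of period: [618, 486, 1079, 585, 1039, 1356]
Scenario A total after 2 periods: 5163
Scenario B projection —
[period 1]
Births: 850 × 0.446 = 379
Group 2: 1180 × 0.955 = 1127
Group 3: 850 × 0.957 = 813
Group 4: 1390 × 0.931 = 1294
Group 5: 1590 × 0.926 = 1472
Group 6: 830 × 0.921 = 764
Net migration: Group 1 + 172 → 551; Group 4 − 172 → 1122
End of period: [551, 1127, 813, 1122, 1472, 764]
[period 2]
Births: 1127 × 0.446 = 503
Group 2: 551 × 0.955 = 526
Group 3: 1127 × 0.957 = 1079
Group 4: 813 × 0.931 = 757
Group 5: 1122 × 0.926 = 1039
Group 6: 1472 × 0.921 = 1356
Net migration: Group 1 + 172 → 675; Group 4 − 172 → 585
End of period: [675, 526, 1079, 585, 1039, 1356]
Scenario B total after 2 periods: 5260
Difference B − A = 5260 − 5163 = 97

97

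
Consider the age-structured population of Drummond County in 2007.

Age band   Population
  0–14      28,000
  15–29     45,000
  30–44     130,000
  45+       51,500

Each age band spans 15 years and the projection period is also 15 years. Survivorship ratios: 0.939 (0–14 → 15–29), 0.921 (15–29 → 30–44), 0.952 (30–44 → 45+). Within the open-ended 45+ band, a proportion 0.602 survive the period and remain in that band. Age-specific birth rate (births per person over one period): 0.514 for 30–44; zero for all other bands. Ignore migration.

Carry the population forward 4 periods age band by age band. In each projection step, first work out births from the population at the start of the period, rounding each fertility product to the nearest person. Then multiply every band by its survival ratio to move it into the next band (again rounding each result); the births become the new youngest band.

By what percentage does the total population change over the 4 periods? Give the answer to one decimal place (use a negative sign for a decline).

[period 1]
Births: 130000 × 0.514 = 66820
15–29: 28000 × 0.939 = 26292
30–44: 45000 × 0.921 = 41445
45+: 130000 × 0.952 + 51500 × 0.602 = 123760 + 31003 = 154763
Giving 66820 / 26292 / 41445 / 154763.
[period 2]
Births: 41445 × 0.514 = 21303
15–29: 66820 × 0.939 = 62744
30–44: 26292 × 0.921 = 24215
45+: 41445 × 0.952 + 154763 × 0.602 = 39456 + 93167 = 132623
Giving 21303 / 62744 / 24215 / 132623.
[period 3]
Births: 24215 × 0.514 = 12447
15–29: 21303 × 0.939 = 20004
30–44: 62744 × 0.921 = 57787
45+: 24215 × 0.952 + 132623 × 0.602 = 23053 + 79839 = 102892
Giving 12447 / 20004 / 57787 / 102892.
[period 4]
Births: 57787 × 0.514 = 29703
15–29: 12447 × 0.939 = 11688
30–44: 20004 × 0.921 = 18424
45+: 57787 × 0.952 + 102892 × 0.602 = 55013 + 61941 = 116954
Giving 29703 / 11688 / 18424 / 116954.
Total: 254500 → 176769; change = -77731; percentage change = -30.5%

-30.5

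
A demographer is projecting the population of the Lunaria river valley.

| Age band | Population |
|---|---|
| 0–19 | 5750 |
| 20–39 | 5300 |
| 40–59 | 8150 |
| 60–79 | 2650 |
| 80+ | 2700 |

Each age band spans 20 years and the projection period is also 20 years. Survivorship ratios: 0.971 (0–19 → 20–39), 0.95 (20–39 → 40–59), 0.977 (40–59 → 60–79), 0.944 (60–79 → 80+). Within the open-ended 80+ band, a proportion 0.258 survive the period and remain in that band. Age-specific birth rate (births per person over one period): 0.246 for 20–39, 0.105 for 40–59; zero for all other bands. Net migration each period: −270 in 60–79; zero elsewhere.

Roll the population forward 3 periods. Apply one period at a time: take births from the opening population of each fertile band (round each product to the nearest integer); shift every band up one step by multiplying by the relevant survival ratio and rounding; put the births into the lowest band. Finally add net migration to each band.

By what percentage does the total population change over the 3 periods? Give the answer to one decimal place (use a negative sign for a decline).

-33.6

— Period 1 —
Births: 5300 × 0.246 = 1304, 8150 × 0.105 = 856 ⇒ total 2160
20–39: 5750 × 0.971 = 5583
40–59: 5300 × 0.95 = 5035
60–79: 8150 × 0.977 = 7963
80+: 2650 × 0.944 + 2700 × 0.258 = 2502 + 697 = 3199
Net migration: 60–79 − 270 → 7693
Giving 2160 / 5583 / 5035 / 7693 / 3199.
— Period 2 —
Births: 5583 × 0.246 = 1373, 5035 × 0.105 = 529 ⇒ total 1902
20–39: 2160 × 0.971 = 2097
40–59: 5583 × 0.95 = 5304
60–79: 5035 × 0.977 = 4919
80+: 7693 × 0.944 + 3199 × 0.258 = 7262 + 825 = 8087
Net migration: 60–79 − 270 → 4649
Giving 1902 / 2097 / 5304 / 4649 / 8087.
— Period 3 —
Births: 2097 × 0.246 = 516, 5304 × 0.105 = 557 ⇒ total 1073
20–39: 1902 × 0.971 = 1847
40–59: 2097 × 0.95 = 1992
60–79: 5304 × 0.977 = 5182
80+: 4649 × 0.944 + 8087 × 0.258 = 4389 + 2086 = 6475
Net migration: 60–79 − 270 → 4912
Giving 1073 / 1847 / 1992 / 4912 / 6475.
Total: 24550 → 16299; change = -8251; percentage change = -33.6%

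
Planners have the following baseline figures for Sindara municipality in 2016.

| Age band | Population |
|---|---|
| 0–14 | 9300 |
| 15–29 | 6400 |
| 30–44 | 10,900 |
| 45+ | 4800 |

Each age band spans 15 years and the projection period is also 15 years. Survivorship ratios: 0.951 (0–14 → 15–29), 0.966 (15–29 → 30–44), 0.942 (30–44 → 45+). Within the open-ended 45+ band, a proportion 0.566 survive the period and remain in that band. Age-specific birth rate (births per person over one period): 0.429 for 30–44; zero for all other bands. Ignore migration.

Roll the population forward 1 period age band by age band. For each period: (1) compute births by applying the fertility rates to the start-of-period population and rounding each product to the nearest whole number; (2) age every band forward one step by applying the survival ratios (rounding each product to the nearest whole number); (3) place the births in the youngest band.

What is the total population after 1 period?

32687

— Period 1 —
Births: 10900 × 0.429 = 4676
15–29: 9300 × 0.951 = 8844
30–44: 6400 × 0.966 = 6182
45+: 10900 × 0.942 + 4800 × 0.566 = 10268 + 2717 = 12985
Population now: 0–14=4676, 15–29=8844, 30–44=6182, 45+=12985
Total after period 1: 4676 + 8844 + 6182 + 12985 = 32687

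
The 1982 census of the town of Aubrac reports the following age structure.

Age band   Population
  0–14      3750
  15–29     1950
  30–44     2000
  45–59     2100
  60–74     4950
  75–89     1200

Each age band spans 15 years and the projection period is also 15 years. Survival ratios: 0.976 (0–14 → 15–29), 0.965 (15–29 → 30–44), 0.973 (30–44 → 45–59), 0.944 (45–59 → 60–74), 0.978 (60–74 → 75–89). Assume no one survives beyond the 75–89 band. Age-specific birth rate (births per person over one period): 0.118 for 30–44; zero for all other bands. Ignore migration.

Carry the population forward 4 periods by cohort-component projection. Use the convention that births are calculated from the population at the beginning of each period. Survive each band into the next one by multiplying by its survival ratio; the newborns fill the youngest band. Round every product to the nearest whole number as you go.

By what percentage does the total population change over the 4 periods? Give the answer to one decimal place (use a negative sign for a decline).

-63.7

(Bands numbered youngest = 1 to oldest = 6.)
— Period 1 —
Births: 2000 × 0.118 = 236
Band 2: 3750 × 0.976 = 3660
Band 3: 1950 × 0.965 = 1882
Band 4: 2000 × 0.973 = 1946
Band 5: 2100 × 0.944 = 1982
Band 6: 4950 × 0.978 = 4841
Giving 236 / 3660 / 1882 / 1946 / 1982 / 4841.
— Period 2 —
Births: 1882 × 0.118 = 222
Band 2: 236 × 0.976 = 230
Band 3: 3660 × 0.965 = 3532
Band 4: 1882 × 0.973 = 1831
Band 5: 1946 × 0.944 = 1837
Band 6: 1982 × 0.978 = 1938
Giving 222 / 230 / 3532 / 1831 / 1837 / 1938.
— Period 3 —
Births: 3532 × 0.118 = 417
Band 2: 222 × 0.976 = 217
Band 3: 230 × 0.965 = 222
Band 4: 3532 × 0.973 = 3437
Band 5: 1831 × 0.944 = 1728
Band 6: 1837 × 0.978 = 1797
Giving 417 / 217 / 222 / 3437 / 1728 / 1797.
— Period 4 —
Births: 222 × 0.118 = 26
Band 2: 417 × 0.976 = 407
Band 3: 217 × 0.965 = 209
Band 4: 222 × 0.973 = 216
Band 5: 3437 × 0.944 = 3245
Band 6: 1728 × 0.978 = 1690
Giving 26 / 407 / 209 / 216 / 3245 / 1690.
Total: 15950 → 5793; change = -10157; percentage change = -63.7%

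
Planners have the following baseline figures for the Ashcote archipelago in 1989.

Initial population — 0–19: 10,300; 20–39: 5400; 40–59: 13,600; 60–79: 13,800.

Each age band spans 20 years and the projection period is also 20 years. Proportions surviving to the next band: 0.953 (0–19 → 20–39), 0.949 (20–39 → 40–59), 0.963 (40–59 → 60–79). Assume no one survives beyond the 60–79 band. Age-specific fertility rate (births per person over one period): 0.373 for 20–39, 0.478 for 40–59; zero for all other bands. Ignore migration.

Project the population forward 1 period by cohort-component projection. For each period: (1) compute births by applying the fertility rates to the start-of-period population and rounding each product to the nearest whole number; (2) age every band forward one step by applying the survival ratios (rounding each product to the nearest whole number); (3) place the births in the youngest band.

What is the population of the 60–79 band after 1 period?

Let band 1 be 0–19 through band 4 = 60–79.
After projecting period 1:
Births: 5400 * 0.373 = 2014, 13600 * 0.478 = 6501 → 8515
Band 2: 10300 * 0.953 = 9816
Band 3: 5400 * 0.949 = 5125
Band 4: 13600 * 0.963 = 13097
Giving 8515 / 9816 / 5125 / 13097.

13097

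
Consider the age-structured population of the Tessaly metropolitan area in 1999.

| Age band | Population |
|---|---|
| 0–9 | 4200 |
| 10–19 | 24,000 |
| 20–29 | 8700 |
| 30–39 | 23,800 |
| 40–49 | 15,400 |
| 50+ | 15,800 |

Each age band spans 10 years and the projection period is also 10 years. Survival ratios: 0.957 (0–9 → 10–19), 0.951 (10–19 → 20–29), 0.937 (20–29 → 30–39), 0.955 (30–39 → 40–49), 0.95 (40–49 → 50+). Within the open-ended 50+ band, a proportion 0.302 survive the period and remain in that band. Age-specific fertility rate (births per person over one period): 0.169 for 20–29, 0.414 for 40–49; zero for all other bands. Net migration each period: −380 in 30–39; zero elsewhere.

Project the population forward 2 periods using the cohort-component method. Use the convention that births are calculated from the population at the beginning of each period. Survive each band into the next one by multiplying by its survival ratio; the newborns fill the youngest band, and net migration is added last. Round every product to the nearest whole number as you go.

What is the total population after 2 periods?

80478

Call the bands 1 to 6, youngest first.
Period 1:
Births: 8700 × 0.169 = 1470, 15400 × 0.414 = 6376 → 7846
Band 2: 4200 × 0.957 = 4019
Band 3: 24000 × 0.951 = 22824
Band 4: 8700 × 0.937 = 8152
Band 5: 23800 × 0.955 = 22729
Band 6: 15400 × 0.95 + 15800 × 0.302 = 14630 + 4772 = 19402
Net migration: Band 4 − 380 → 7772
Giving 7846 / 4019 / 22824 / 7772 / 22729 / 19402.
Period 2:
Births: 22824 × 0.169 = 3857, 22729 × 0.414 = 9410 → 13267
Band 2: 7846 × 0.957 = 7509
Band 3: 4019 × 0.951 = 3822
Band 4: 22824 × 0.937 = 21386
Band 5: 7772 × 0.955 = 7422
Band 6: 22729 × 0.95 + 19402 × 0.302 = 21593 + 5859 = 27452
Net migration: Band 4 − 380 → 21006
Giving 13267 / 7509 / 3822 / 21006 / 7422 / 27452.
Total after period 2: 13267 + 7509 + 3822 + 21006 + 7422 + 27452 = 80478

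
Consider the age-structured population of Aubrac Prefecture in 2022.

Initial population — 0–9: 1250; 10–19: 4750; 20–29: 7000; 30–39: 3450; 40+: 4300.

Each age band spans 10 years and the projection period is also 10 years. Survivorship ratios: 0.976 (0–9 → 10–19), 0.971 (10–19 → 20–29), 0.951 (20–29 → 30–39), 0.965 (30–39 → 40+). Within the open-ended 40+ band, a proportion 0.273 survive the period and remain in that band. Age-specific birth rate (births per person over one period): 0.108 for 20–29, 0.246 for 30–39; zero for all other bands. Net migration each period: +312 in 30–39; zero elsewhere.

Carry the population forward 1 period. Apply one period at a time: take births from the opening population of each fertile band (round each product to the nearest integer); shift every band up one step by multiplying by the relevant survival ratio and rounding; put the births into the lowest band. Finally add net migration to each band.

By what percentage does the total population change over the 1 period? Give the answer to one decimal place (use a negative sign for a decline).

After projecting period 1:
Births: 7000 × 0.108 = 756 ; 3450 × 0.246 = 849 → total 1605
10–19: 1250 × 0.976 = 1220
20–29: 4750 × 0.971 = 4612
30–39: 7000 × 0.951 = 6657
40+: 3450 × 0.965 + 4300 × 0.273 = 3329 + 1174 = 4503
Net migration: 30–39 + 312 → 6969
End of period: [1605, 1220, 4612, 6969, 4503]
Total: 20750 → 18909; change = -1841; percentage change = -8.9%

-8.9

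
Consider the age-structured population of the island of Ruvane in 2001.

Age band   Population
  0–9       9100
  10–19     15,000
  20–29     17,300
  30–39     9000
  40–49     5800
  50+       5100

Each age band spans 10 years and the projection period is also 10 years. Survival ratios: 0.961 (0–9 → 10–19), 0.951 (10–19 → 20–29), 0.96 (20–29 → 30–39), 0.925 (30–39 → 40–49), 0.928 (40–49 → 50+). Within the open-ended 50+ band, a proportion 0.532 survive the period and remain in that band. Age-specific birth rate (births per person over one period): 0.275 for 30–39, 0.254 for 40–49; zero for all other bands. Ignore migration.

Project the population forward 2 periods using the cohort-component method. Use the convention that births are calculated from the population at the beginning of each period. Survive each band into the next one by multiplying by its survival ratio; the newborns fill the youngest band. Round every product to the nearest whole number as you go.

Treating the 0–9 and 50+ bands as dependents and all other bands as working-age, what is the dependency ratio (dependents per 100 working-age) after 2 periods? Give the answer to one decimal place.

45.5

Period 1.
Births: 9000 * 0.275 = 2475 ; 5800 * 0.254 = 1473 → total 3948
10–19: 9100 * 0.961 = 8745
20–29: 15000 * 0.951 = 14265
30–39: 17300 * 0.96 = 16608
40–49: 9000 * 0.925 = 8325
50+: 5800 * 0.928 + 5100 * 0.532 = 5382 + 2713 = 8095
End of period: [3948, 8745, 14265, 16608, 8325, 8095]
Period 2.
Births: 16608 * 0.275 = 4567 ; 8325 * 0.254 = 2115 → total 6682
10–19: 3948 * 0.961 = 3794
20–29: 8745 * 0.951 = 8316
30–39: 14265 * 0.96 = 13694
40–49: 16608 * 0.925 = 15362
50+: 8325 * 0.928 + 8095 * 0.532 = 7726 + 4307 = 12033
End of period: [6682, 3794, 8316, 13694, 15362, 12033]
Dependents (band 0–9 + band 50+) = 6682 + 12033 = 18715; working-age = 41166; ratio = 18715/41166 × 100 = 45.5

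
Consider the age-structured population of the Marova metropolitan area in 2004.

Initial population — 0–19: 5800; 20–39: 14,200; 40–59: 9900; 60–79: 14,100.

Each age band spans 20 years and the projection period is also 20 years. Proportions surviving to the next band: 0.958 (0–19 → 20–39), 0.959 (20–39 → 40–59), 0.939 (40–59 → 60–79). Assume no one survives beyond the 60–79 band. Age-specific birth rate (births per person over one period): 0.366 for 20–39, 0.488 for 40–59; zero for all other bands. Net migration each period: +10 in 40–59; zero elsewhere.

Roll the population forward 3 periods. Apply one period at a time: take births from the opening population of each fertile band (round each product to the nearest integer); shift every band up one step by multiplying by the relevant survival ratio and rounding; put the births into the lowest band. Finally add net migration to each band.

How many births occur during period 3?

Numbering the groups 1..4 from youngest to oldest:
Period 1:
Births: 14200 * 0.366 = 5197, 9900 * 0.488 = 4831 ⇒ total 10028
Group 2: 5800 * 0.958 = 5556
Group 3: 14200 * 0.959 = 13618
Group 4: 9900 * 0.939 = 9296
Net migration: Group 3 + 10 → 13628
End of period: [10028, 5556, 13628, 9296]
Period 2:
Births: 5556 * 0.366 = 2033, 13628 * 0.488 = 6650 ⇒ total 8683
Group 2: 10028 * 0.958 = 9607
Group 3: 5556 * 0.959 = 5328
Group 4: 13628 * 0.939 = 12797
Net migration: Group 3 + 10 → 5338
End of period: [8683, 9607, 5338, 12797]
Period 3:
Births: 9607 * 0.366 = 3516, 5338 * 0.488 = 2605 ⇒ total 6121
Group 2: 8683 * 0.958 = 8318
Group 3: 9607 * 0.959 = 9213
Group 4: 5338 * 0.939 = 5012
Net migration: Group 3 + 10 → 9223
End of period: [6121, 8318, 9223, 5012]

6121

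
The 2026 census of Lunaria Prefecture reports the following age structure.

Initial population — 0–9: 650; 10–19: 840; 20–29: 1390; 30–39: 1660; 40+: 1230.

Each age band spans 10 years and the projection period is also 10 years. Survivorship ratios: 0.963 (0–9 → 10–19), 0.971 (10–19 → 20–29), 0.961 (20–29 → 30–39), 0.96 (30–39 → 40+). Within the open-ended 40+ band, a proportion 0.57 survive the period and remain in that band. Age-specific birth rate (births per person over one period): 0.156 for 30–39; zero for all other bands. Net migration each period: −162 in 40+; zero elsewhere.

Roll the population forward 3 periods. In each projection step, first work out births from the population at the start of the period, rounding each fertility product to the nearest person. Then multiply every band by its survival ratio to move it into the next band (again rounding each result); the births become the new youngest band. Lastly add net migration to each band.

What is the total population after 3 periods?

3071

Period 1.
Births: 1660 × 0.156 = 259
10–19: 650 × 0.963 = 626
20–29: 840 × 0.971 = 816
30–39: 1390 × 0.961 = 1336
40+: 1660 × 0.96 + 1230 × 0.57 = 1594 + 701 = 2295
Net migration: 40+ − 162 → 2133
→ [259, 626, 816, 1336, 2133]
Period 2.
Births: 1336 × 0.156 = 208
10–19: 259 × 0.963 = 249
20–29: 626 × 0.971 = 608
30–39: 816 × 0.961 = 784
40+: 1336 × 0.96 + 2133 × 0.57 = 1283 + 1216 = 2499
Net migration: 40+ − 162 → 2337
→ [208, 249, 608, 784, 2337]
Period 3.
Births: 784 × 0.156 = 122
10–19: 208 × 0.963 = 200
20–29: 249 × 0.971 = 242
30–39: 608 × 0.961 = 584
40+: 784 × 0.96 + 2337 × 0.57 = 753 + 1332 = 2085
Net migration: 40+ − 162 → 1923
→ [122, 200, 242, 584, 1923]
Total after period 3: 122 + 200 + 242 + 584 + 1923 = 3071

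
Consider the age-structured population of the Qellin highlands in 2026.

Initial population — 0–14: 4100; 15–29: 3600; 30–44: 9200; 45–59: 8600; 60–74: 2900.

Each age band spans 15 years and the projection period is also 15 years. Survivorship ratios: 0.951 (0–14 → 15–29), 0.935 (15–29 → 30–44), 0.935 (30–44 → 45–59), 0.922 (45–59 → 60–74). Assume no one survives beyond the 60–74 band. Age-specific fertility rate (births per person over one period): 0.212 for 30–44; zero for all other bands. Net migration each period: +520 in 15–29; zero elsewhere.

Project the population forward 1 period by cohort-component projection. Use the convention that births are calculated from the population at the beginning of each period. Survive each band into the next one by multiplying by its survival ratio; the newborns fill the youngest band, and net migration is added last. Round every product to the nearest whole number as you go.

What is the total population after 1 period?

Numbering the groups 1..5 from youngest to oldest:
Period 1:
Births: 9200 × 0.212 = 1950
Group 2: 4100 × 0.951 = 3899
Group 3: 3600 × 0.935 = 3366
Group 4: 9200 × 0.935 = 8602
Group 5: 8600 × 0.922 = 7929
Net migration: Group 2 + 520 → 4419
End of period: [1950, 4419, 3366, 8602, 7929]
Total after period 1: 1950 + 4419 + 3366 + 8602 + 7929 = 26266

26266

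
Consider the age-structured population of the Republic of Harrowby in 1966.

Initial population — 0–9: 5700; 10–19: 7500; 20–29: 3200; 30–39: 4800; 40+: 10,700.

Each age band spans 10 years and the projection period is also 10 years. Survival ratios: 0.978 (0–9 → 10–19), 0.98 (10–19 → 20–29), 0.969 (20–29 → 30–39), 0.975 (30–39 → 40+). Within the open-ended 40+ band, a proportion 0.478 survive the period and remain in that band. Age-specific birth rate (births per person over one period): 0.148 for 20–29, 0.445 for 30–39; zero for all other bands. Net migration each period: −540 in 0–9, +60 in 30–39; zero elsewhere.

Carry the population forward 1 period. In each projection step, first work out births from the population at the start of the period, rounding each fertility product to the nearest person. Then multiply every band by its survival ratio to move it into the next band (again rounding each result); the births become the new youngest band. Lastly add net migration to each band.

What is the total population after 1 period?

Period 1:
Births: 3200 × 0.148 = 474 ; 4800 × 0.445 = 2136 — total 2610
10–19: 5700 × 0.978 = 5575
20–29: 7500 × 0.98 = 7350
30–39: 3200 × 0.969 = 3101
40+: 4800 × 0.975 + 10700 × 0.478 = 4680 + 5115 = 9795
Net migration: 0–9 − 540 → 2070; 30–39 + 60 → 3161
End of period: [2070, 5575, 7350, 3161, 9795]
Total after period 1: 2070 + 5575 + 7350 + 3161 + 9795 = 27951

27951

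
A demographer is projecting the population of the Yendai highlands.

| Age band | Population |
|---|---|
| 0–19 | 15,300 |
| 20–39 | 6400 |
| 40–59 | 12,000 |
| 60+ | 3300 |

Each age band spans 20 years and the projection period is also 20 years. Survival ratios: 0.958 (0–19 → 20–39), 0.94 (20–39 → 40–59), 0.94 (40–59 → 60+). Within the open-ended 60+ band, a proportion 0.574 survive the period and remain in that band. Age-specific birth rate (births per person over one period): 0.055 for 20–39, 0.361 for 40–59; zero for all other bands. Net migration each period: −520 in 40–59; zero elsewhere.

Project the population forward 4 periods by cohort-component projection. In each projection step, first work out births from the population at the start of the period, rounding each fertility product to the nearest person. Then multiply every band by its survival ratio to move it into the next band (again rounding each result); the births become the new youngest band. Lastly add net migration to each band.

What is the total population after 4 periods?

23120

Let band 1 be 0–19 through band 4 = 60+.
— Period 1 —
Births: 6400 × 0.055 = 352, 12000 × 0.361 = 4332 → total 4684
Band 2: 15300 × 0.958 = 14657
Band 3: 6400 × 0.94 = 6016
Band 4: 12000 × 0.94 + 3300 × 0.574 = 11280 + 1894 = 13174
Net migration: Band 3 − 520 → 5496
Population now: 0–19=4684, 20–39=14657, 40–59=5496, 60+=13174
— Period 2 —
Births: 14657 × 0.055 = 806, 5496 × 0.361 = 1984 → total 2790
Band 2: 4684 × 0.958 = 4487
Band 3: 14657 × 0.94 = 13778
Band 4: 5496 × 0.94 + 13174 × 0.574 = 5166 + 7562 = 12728
Net migration: Band 3 − 520 → 13258
Population now: 0–19=2790, 20–39=4487, 40–59=13258, 60+=12728
— Period 3 —
Births: 4487 × 0.055 = 247, 13258 × 0.361 = 4786 → total 5033
Band 2: 2790 × 0.958 = 2673
Band 3: 4487 × 0.94 = 4218
Band 4: 13258 × 0.94 + 12728 × 0.574 = 12463 + 7306 = 19769
Net migration: Band 3 − 520 → 3698
Population now: 0–19=5033, 20–39=2673, 40–59=3698, 60+=19769
— Period 4 —
Births: 2673 × 0.055 = 147, 3698 × 0.361 = 1335 → total 1482
Band 2: 5033 × 0.958 = 4822
Band 3: 2673 × 0.94 = 2513
Band 4: 3698 × 0.94 + 19769 × 0.574 = 3476 + 11347 = 14823
Net migration: Band 3 − 520 → 1993
Population now: 0–19=1482, 20–39=4822, 40–59=1993, 60+=14823
Total after period 4: 1482 + 4822 + 1993 + 14823 = 23120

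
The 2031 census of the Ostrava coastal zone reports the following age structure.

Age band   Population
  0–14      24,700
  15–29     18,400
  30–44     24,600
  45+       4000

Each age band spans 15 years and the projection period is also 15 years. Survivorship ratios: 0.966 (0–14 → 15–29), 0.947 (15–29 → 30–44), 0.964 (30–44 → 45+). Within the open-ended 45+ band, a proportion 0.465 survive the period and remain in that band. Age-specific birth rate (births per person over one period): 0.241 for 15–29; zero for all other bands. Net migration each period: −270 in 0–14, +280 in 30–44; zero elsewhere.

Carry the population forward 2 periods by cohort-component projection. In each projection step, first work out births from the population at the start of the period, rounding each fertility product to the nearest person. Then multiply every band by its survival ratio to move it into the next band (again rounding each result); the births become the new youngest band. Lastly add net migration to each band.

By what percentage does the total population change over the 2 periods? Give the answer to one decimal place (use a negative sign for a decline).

Let band 1 be 0–14 through band 4 = 45+.
[period 1]
Births: 18400 * 0.241 = 4434
Band 2: 24700 * 0.966 = 23860
Band 3: 18400 * 0.947 = 17425
Band 4: 24600 * 0.964 + 4000 * 0.465 = 23714 + 1860 = 25574
Net migration: Band 1 − 270 → 4164; Band 3 + 280 → 17705
End of period: [4164, 23860, 17705, 25574]
[period 2]
Births: 23860 * 0.241 = 5750
Band 2: 4164 * 0.966 = 4022
Band 3: 23860 * 0.947 = 22595
Band 4: 17705 * 0.964 + 25574 * 0.465 = 17068 + 11892 = 28960
Net migration: Band 1 − 270 → 5480; Band 3 + 280 → 22875
End of period: [5480, 4022, 22875, 28960]
Total: 71700 → 61337; change = -10363; percentage change = -14.5%

-14.5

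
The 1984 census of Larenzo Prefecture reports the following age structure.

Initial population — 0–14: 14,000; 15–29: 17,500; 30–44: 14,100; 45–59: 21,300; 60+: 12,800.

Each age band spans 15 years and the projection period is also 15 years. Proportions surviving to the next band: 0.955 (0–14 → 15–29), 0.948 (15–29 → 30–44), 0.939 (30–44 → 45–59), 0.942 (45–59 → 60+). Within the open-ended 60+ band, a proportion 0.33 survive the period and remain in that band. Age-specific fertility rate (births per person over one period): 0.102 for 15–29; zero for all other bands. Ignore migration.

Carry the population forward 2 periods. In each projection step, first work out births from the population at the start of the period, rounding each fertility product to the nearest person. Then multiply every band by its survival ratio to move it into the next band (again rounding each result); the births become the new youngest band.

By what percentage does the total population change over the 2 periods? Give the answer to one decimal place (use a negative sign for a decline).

-35.0

— Period 1 —
Births: 17500 * 0.102 = 1785
15–29: 14000 * 0.955 = 13370
30–44: 17500 * 0.948 = 16590
45–59: 14100 * 0.939 = 13240
60+: 21300 * 0.942 + 12800 * 0.33 = 20065 + 4224 = 24289
Giving 1785 / 13370 / 16590 / 13240 / 24289.
— Period 2 —
Births: 13370 * 0.102 = 1364
15–29: 1785 * 0.955 = 1705
30–44: 13370 * 0.948 = 12675
45–59: 16590 * 0.939 = 15578
60+: 13240 * 0.942 + 24289 * 0.33 = 12472 + 8015 = 20487
Giving 1364 / 1705 / 12675 / 15578 / 20487.
Total: 79700 → 51809; change = -27891; percentage change = -35.0%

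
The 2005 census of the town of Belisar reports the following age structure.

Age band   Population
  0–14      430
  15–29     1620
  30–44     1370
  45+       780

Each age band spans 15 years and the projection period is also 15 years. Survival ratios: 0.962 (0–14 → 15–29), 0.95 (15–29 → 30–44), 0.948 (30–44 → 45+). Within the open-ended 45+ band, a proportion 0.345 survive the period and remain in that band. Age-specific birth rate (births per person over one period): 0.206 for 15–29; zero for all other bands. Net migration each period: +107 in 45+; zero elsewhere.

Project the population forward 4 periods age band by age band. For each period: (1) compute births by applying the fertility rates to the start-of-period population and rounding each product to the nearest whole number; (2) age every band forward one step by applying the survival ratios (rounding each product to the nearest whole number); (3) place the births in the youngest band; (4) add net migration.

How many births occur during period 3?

66

(Groups numbered youngest = 1 to oldest = 4.)
[period 1]
Births: 1620 × 0.206 = 334
Group 2: 430 × 0.962 = 414
Group 3: 1620 × 0.95 = 1539
Group 4: 1370 × 0.948 + 780 × 0.345 = 1299 + 269 = 1568
Net migration: Group 4 + 107 → 1675
Giving 334 / 414 / 1539 / 1675.
[period 2]
Births: 414 × 0.206 = 85
Group 2: 334 × 0.962 = 321
Group 3: 414 × 0.95 = 393
Group 4: 1539 × 0.948 + 1675 × 0.345 = 1459 + 578 = 2037
Net migration: Group 4 + 107 → 2144
Giving 85 / 321 / 393 / 2144.
[period 3]
Births: 321 × 0.206 = 66
Group 2: 85 × 0.962 = 82
Group 3: 321 × 0.95 = 305
Group 4: 393 × 0.948 + 2144 × 0.345 = 373 + 740 = 1113
Net migration: Group 4 + 107 → 1220
Giving 66 / 82 / 305 / 1220.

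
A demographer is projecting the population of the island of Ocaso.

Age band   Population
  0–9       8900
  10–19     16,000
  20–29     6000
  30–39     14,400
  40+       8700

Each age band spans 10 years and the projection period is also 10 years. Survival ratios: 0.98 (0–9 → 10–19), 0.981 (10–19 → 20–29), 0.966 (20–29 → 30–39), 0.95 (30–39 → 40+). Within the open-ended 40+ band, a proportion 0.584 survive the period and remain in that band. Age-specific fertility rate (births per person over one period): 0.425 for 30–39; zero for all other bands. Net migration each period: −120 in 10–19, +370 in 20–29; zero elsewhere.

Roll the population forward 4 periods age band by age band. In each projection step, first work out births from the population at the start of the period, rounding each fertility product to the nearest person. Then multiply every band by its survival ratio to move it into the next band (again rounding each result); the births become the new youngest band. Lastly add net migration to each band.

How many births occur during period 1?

After projecting period 1:
Births: 14400 × 0.425 = 6120
10–19: 8900 × 0.98 = 8722
20–29: 16000 × 0.981 = 15696
30–39: 6000 × 0.966 = 5796
40+: 14400 × 0.95 + 8700 × 0.584 = 13680 + 5081 = 18761
Net migration: 10–19 − 120 → 8602; 20–29 + 370 → 16066
End of period: [6120, 8602, 16066, 5796, 18761]

6120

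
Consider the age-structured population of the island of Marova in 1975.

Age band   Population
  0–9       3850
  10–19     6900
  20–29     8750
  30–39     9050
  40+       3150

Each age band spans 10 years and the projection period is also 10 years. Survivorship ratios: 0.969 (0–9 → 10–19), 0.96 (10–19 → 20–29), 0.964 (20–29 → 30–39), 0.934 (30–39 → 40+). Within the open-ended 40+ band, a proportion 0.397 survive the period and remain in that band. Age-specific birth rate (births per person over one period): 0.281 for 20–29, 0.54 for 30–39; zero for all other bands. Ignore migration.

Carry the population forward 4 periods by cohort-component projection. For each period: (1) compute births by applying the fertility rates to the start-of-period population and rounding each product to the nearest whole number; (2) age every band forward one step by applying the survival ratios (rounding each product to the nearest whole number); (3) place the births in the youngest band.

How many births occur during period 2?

[period 1]
Births: 8750 × 0.281 = 2459, 9050 × 0.54 = 4887 → total 7346
10–19: 3850 × 0.969 = 3731
20–29: 6900 × 0.96 = 6624
30–39: 8750 × 0.964 = 8435
40+: 9050 × 0.934 + 3150 × 0.397 = 8453 + 1251 = 9704
Population now: 0–9=7346, 10–19=3731, 20–29=6624, 30–39=8435, 40+=9704
[period 2]
Births: 6624 × 0.281 = 1861, 8435 × 0.54 = 4555 → total 6416
10–19: 7346 × 0.969 = 7118
20–29: 3731 × 0.96 = 3582
30–39: 6624 × 0.964 = 6386
40+: 8435 × 0.934 + 9704 × 0.397 = 7878 + 3852 = 11730
Population now: 0–9=6416, 10–19=7118, 20–29=3582, 30–39=6386, 40+=11730

6416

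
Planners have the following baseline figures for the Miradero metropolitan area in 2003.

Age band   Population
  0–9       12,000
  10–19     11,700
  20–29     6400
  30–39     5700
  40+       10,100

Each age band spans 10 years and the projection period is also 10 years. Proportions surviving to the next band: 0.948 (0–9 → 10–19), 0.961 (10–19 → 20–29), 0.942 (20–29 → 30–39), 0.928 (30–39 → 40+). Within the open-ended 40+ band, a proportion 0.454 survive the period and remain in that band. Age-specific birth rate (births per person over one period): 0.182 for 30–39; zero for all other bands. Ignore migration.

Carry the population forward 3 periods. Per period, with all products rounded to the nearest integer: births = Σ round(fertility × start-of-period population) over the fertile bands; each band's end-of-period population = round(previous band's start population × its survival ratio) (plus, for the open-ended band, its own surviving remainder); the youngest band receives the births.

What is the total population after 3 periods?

28615

Numbering the groups 1..5 from youngest to oldest:
— Period 1 —
Births: 5700 * 0.182 = 1037
Group 2: 12000 * 0.948 = 11376
Group 3: 11700 * 0.961 = 11244
Group 4: 6400 * 0.942 = 6029
Group 5: 5700 * 0.928 + 10100 * 0.454 = 5290 + 4585 = 9875
End of period: [1037, 11376, 11244, 6029, 9875]
— Period 2 —
Births: 6029 * 0.182 = 1097
Group 2: 1037 * 0.948 = 983
Group 3: 11376 * 0.961 = 10932
Group 4: 11244 * 0.942 = 10592
Group 5: 6029 * 0.928 + 9875 * 0.454 = 5595 + 4483 = 10078
End of period: [1097, 983, 10932, 10592, 10078]
— Period 3 —
Births: 10592 * 0.182 = 1928
Group 2: 1097 * 0.948 = 1040
Group 3: 983 * 0.961 = 945
Group 4: 10932 * 0.942 = 10298
Group 5: 10592 * 0.928 + 10078 * 0.454 = 9829 + 4575 = 14404
End of period: [1928, 1040, 945, 10298, 14404]
Total after period 3: 1928 + 1040 + 945 + 10298 + 14404 = 28615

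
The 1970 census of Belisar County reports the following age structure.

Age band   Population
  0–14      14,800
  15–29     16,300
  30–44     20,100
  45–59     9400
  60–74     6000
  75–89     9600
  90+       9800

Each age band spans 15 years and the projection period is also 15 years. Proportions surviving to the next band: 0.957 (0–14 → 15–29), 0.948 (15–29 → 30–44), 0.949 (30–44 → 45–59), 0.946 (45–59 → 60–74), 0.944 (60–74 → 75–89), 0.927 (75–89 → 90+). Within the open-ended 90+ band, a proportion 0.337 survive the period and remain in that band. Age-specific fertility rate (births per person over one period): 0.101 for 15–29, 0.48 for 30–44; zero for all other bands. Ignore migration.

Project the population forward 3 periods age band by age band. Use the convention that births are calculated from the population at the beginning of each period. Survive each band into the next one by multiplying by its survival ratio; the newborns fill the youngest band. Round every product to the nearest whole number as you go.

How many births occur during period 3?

7537

Numbering the bands 1..7 from youngest to oldest:
— Period 1 —
Births: 16300 * 0.101 = 1646 ; 20100 * 0.48 = 9648 → 11294
Band 2: 14800 * 0.957 = 14164
Band 3: 16300 * 0.948 = 15452
Band 4: 20100 * 0.949 = 19075
Band 5: 9400 * 0.946 = 8892
Band 6: 6000 * 0.944 = 5664
Band 7: 9600 * 0.927 + 9800 * 0.337 = 8899 + 3303 = 12202
→ [11294, 14164, 15452, 19075, 8892, 5664, 12202]
— Period 2 —
Births: 14164 * 0.101 = 1431 ; 15452 * 0.48 = 7417 → 8848
Band 2: 11294 * 0.957 = 10808
Band 3: 14164 * 0.948 = 13427
Band 4: 15452 * 0.949 = 14664
Band 5: 19075 * 0.946 = 18045
Band 6: 8892 * 0.944 = 8394
Band 7: 5664 * 0.927 + 12202 * 0.337 = 5251 + 4112 = 9363
→ [8848, 10808, 13427, 14664, 18045, 8394, 9363]
— Period 3 —
Births: 10808 * 0.101 = 1092 ; 13427 * 0.48 = 6445 → 7537
Band 2: 8848 * 0.957 = 8468
Band 3: 10808 * 0.948 = 10246
Band 4: 13427 * 0.949 = 12742
Band 5: 14664 * 0.946 = 13872
Band 6: 18045 * 0.944 = 17034
Band 7: 8394 * 0.927 + 9363 * 0.337 = 7781 + 3155 = 10936
→ [7537, 8468, 10246, 12742, 13872, 17034, 10936]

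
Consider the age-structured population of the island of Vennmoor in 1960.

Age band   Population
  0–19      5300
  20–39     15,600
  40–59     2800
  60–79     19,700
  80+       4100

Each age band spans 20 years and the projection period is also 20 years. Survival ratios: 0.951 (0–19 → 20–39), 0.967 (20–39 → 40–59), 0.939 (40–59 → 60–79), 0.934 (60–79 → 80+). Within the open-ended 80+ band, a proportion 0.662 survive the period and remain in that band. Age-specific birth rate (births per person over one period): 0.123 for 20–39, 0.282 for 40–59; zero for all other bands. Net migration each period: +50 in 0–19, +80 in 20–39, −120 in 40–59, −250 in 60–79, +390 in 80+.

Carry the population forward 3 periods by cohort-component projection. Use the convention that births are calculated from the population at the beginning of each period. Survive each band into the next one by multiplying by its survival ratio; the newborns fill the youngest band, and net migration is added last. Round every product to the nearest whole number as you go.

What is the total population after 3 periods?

Call the bands 1 to 5, youngest first.
Period 1:
Births: 15600 * 0.123 = 1919  |  2800 * 0.282 = 790 — total 2709
Band 2: 5300 * 0.951 = 5040
Band 3: 15600 * 0.967 = 15085
Band 4: 2800 * 0.939 = 2629
Band 5: 19700 * 0.934 + 4100 * 0.662 = 18400 + 2714 = 21114
Net migration: Band 1 + 50 → 2759; Band 2 + 80 → 5120; Band 3 − 120 → 14965; Band 4 − 250 → 2379; Band 5 + 390 → 21504
Giving 2759 / 5120 / 14965 / 2379 / 21504.
Period 2:
Births: 5120 * 0.123 = 630  |  14965 * 0.282 = 4220 — total 4850
Band 2: 2759 * 0.951 = 2624
Band 3: 5120 * 0.967 = 4951
Band 4: 14965 * 0.939 = 14052
Band 5: 2379 * 0.934 + 21504 * 0.662 = 2222 + 14236 = 16458
Net migration: Band 1 + 50 → 4900; Band 2 + 80 → 2704; Band 3 − 120 → 4831; Band 4 − 250 → 13802; Band 5 + 390 → 16848
Giving 4900 / 2704 / 4831 / 13802 / 16848.
Period 3:
Births: 2704 * 0.123 = 333  |  4831 * 0.282 = 1362 — total 1695
Band 2: 4900 * 0.951 = 4660
Band 3: 2704 * 0.967 = 2615
Band 4: 4831 * 0.939 = 4536
Band 5: 13802 * 0.934 + 16848 * 0.662 = 12891 + 11153 = 24044
Net migration: Band 1 + 50 → 1745; Band 2 + 80 → 4740; Band 3 − 120 → 2495; Band 4 − 250 → 4286; Band 5 + 390 → 24434
Giving 1745 / 4740 / 2495 / 4286 / 24434.
Total after period 3: 1745 + 4740 + 2495 + 4286 + 24434 = 37700

37700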